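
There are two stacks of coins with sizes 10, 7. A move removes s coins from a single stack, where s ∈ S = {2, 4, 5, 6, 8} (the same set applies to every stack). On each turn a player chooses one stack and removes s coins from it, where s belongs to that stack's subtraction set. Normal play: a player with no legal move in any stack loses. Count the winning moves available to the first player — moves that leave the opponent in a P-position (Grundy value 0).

2

All stacks use S = {2, 4, 5, 6, 8}:
n :  0  1  2  3  4  5  6  7  8  9 10
G :  0  0  1  1  2  2  3  3  4  4  0
Stack A: G(10) = 0.
Stack B: G(7) = 3.
Combined Grundy value = 0 ⊕ 3 = 3.
A winning move leaves total XOR = 0, i.e. changes one component's Grundy value g to g ⊕ X where X is the current total.
Stack A: need g' = 0⊕3 = 3. Options: 10−2→G=4, 10−4→G=3, 10−5→G=2, 10−6→G=2, 10−8→G=1. Hits: 1.
Stack B: need g' = 3⊕3 = 0. Options: 7−2→G=2, 7−4→G=1, 7−5→G=1, 7−6→G=0. Hits: 1.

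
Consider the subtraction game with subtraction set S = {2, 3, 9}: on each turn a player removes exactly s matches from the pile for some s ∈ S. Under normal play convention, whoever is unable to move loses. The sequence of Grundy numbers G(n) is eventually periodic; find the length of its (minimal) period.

11

n :  0  1  2  3  4  5  6  7  8  9 10 11 12 13 14 15 16 17 18 19 20 21 22 23
G :  0  0  1  1  2  0  0  1  1  2  2  0  0  1  1  2  0  0  1  1  2  2  0  0
G(n+11) = G(n) holds for n = 0,…,8 (a full window of length max(S) = 9), so the sequence is purely periodic with period 11.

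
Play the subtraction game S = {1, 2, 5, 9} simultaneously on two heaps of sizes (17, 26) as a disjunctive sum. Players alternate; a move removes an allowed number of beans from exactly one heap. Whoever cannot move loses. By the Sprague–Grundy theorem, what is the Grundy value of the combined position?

All heaps use S = {1, 2, 5, 9}:
n :  0  1  2  3  4  5  6  7  8  9 10 11 12 13 14 15 16 17 18 19 20 21 22 23 24 25 26
G :  0  1  2  0  1  2  0  1  2  3  0  1  2  0  1  2  0  1  2  3  0  1  2  0  1  2  0
Heap A: G(17) = 1.
Heap B: G(26) = 0.
Combined Grundy value = 1 ⊕ 0 = 1.

1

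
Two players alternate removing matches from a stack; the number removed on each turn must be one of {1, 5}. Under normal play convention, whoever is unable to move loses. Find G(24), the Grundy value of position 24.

0

n :  0  1  2  3  4  5  6  7  8  9 10 11 12 13 14 15 16 17 18 19 20 21 22 23 24
G :  0  1  0  1  0  1  0  1  0  1  0  1  0  1  0  1  0  1  0  1  0  1  0  1  0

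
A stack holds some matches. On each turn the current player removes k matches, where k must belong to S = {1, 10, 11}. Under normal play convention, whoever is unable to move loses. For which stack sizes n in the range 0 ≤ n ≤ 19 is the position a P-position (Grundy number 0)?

G(0) = 0
G(1) = mex{0} = 1
G(2) = mex{1} = 0
G(3) = mex{0} = 1
G(4) = mex{1} = 0
G(5) = mex{0} = 1
G(6) = mex{1} = 0
G(7) = mex{0} = 1
G(8) = mex{1} = 0
G(9) = mex{0} = 1
G(10) = mex{1,0} = 2
G(11) = mex{2,1,0} = 3
G(12) = mex{3,0,1} = 2
G(13) = mex{2,1,0} = 3
G(14) = mex{3,0,1} = 2
G(15) = mex{2,1,0} = 3
G(16) = mex{3,0,1} = 2
G(17) = mex{2,1,0} = 3
G(18) = mex{3,0,1} = 2
G(19) = mex{2,1,0} = 3
P-positions are exactly the n with G(n) = 0.

0, 2, 4, 6, 8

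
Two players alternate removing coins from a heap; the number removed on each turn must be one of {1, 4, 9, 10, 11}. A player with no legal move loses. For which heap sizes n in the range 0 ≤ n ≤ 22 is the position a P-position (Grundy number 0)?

G(0) = 0
G(1) = mex{0} = 1
G(2) = mex{1} = 0
G(3) = mex{0} = 1
G(4) = mex{1,0} = 2
G(5) = mex{2,1} = 0
G(6) = mex{0,0} = 1
G(7) = mex{1,1} = 0
G(8) = mex{0,2} = 1
G(9) = mex{1,0,0} = 2
G(10) = mex{2,1,1,0} = 3
G(11) = mex{3,0,0,1,0} = 2
G(12) = mex{2,1,1,0,1} = 3
G(13) = mex{3,2,2,1,0} = 4
G(14) = mex{4,3,0,2,1} = 5
G(15) = mex{5,2,1,0,2} = 3
G(16) = mex{3,3,0,1,0} = 2
G(17) = mex{2,4,1,0,1} = 3
G(18) = mex{3,5,2,1,0} = 4
G(19) = mex{4,3,3,2,1} = 0
G(20) = mex{0,2,2,3,2} = 1
G(21) = mex{1,3,3,2,3} = 0
G(22) = mex{0,4,4,3,2} = 1
P-positions are exactly the n with G(n) = 0.

0, 2, 5, 7, 19, 21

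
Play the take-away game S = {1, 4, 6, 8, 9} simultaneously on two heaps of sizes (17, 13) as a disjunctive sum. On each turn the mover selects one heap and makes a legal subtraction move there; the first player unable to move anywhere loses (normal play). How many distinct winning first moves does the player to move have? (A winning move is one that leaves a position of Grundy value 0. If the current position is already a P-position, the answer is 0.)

All heaps use S = {1, 4, 6, 8, 9}:
n :  0  1  2  3  4  5  6  7  8  9 10 11 12 13 14 15 16 17
G :  0  1  0  1  2  0  1  0  1  2  3  2  0  1  2  3  2  0
Heap A: G(17) = 0.
Heap B: G(13) = 1.
Combined Grundy value = 0 ⊕ 1 = 1.
A winning move leaves total XOR = 0, i.e. changes one component's Grundy value g to g ⊕ X where X is the current total.
Heap A: need g' = 0⊕1 = 1. Options: 17−1→G=2, 17−4→G=1, 17−6→G=2, 17−8→G=2, 17−9→G=1. Hits: 2.
Heap B: need g' = 1⊕1 = 0. Options: 13−1→G=0, 13−4→G=2, 13−6→G=0, 13−8→G=0, 13−9→G=2. Hits: 3.

5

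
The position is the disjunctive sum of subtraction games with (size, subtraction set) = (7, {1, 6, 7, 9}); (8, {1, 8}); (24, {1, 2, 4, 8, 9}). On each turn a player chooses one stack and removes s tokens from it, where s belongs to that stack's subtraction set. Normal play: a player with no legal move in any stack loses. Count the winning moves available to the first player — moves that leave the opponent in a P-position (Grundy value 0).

1

Stack A, S = {1, 6, 7, 9}:
G(0) = 0
G(1) = mex{0} = 1
G(2) = mex{1} = 0
G(3) = mex{0} = 1
G(4) = mex{1} = 0
G(5) = mex{0} = 1
G(6) = mex{1,0} = 2
G(7) = mex{2,1,0} = 3
G_A(7) = 3.
Stack B, S = {1, 8}:
n : 0 1 2 3 4 5 6 7 8
G : 0 1 0 1 0 1 0 1 2
G_B(8) = 2.
Stack C, S = {1, 2, 4, 8, 9}:
G(0) = 0
G(1) = mex{0} = 1
G(2) = mex{1,0} = 2
G(3) = mex{2,1} = 0
G(4) = mex{0,2,0} = 1
G(5) = mex{1,0,1} = 2
G(6) = mex{2,1,2} = 0
G(7) = mex{0,2,0} = 1
G(8) = mex{1,0,1,0} = 2
G(9) = mex{2,1,2,1,0} = 3
G(10) = mex{3,2,0,2,1} = 4
G(11) = mex{4,3,1,0,2} = 5
G(12) = mex{5,4,2,1,0} = 3
G(13) = mex{3,5,3,2,1} = 0
G(14) = mex{0,3,4,0,2} = 1
G(15) = mex{1,0,5,1,0} = 2
G(16) = mex{2,1,3,2,1} = 0
G(17) = mex{0,2,0,3,2} = 1
G(18) = mex{1,0,1,4,3} = 2
G(19) = mex{2,1,2,5,4} = 0
G(20) = mex{0,2,0,3,5} = 1
G(21) = mex{1,0,1,0,3} = 2
G(22) = mex{2,1,2,1,0} = 3
G(23) = mex{3,2,0,2,1} = 4
G(24) = mex{4,3,1,0,2} = 5
G_C(24) = 5.
Combined Grundy value = 3 ⊕ 2 ⊕ 5 = 4.
A winning move leaves total XOR = 0, i.e. changes one component's Grundy value g to g ⊕ X where X is the current total.
Stack A: need g' = 3⊕4 = 7. Options: 7−1→G=2, 7−6→G=1, 7−7→G=0. Hits: 0.
Stack B: need g' = 2⊕4 = 6. Options: 8−1→G=1, 8−8→G=0. Hits: 0.
Stack C: need g' = 5⊕4 = 1. Options: 24−1→G=4, 24−2→G=3, 24−4→G=1, 24−8→G=0, 24−9→G=2. Hits: 1.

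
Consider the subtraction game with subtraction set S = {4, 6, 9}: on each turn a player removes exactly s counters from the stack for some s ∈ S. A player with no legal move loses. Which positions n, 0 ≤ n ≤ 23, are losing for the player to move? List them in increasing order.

G(0) = 0
G(1) = mex{} = 0
G(2) = mex{} = 0
G(3) = mex{} = 0
G(4) = mex{0} = 1
G(5) = mex{0} = 1
G(6) = mex{0,0} = 1
G(7) = mex{0,0} = 1
G(8) = mex{1,0} = 2
G(9) = mex{1,0,0} = 2
G(10) = mex{1,1,0} = 2
G(11) = mex{1,1,0} = 2
G(12) = mex{2,1,0} = 3
G(13) = mex{2,1,1} = 0
G(14) = mex{2,2,1} = 0
G(15) = mex{2,2,1} = 0
G(16) = mex{3,2,1} = 0
G(17) = mex{0,2,2} = 1
G(18) = mex{0,3,2} = 1
G(19) = mex{0,0,2} = 1
G(20) = mex{0,0,2} = 1
G(21) = mex{1,0,3} = 2
G(22) = mex{1,0,0} = 2
G(23) = mex{1,1,0} = 2
P-positions are exactly the n with G(n) = 0.

0, 1, 2, 3, 13, 14, 15, 16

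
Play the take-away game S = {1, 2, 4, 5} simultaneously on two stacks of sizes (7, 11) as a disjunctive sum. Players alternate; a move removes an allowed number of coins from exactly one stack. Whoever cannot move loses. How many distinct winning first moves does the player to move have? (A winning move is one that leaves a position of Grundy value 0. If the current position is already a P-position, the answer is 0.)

All stacks use S = {1, 2, 4, 5}:
G(0) = 0
G(1) = mex{0} = 1
G(2) = mex{1,0} = 2
G(3) = mex{2,1} = 0
G(4) = mex{0,2,0} = 1
G(5) = mex{1,0,1,0} = 2
G(6) = mex{2,1,2,1} = 0
G(7) = mex{0,2,0,2} = 1
G(8) = mex{1,0,1,0} = 2
G(9) = mex{2,1,2,1} = 0
G(10) = mex{0,2,0,2} = 1
G(11) = mex{1,0,1,0} = 2
Stack A: G(7) = 1.
Stack B: G(11) = 2.
Combined Grundy value = 1 ⊕ 2 = 3.
A winning move leaves total XOR = 0, i.e. changes one component's Grundy value g to g ⊕ X where X is the current total.
Stack A: need g' = 1⊕3 = 2. Options: 7−1→G=0, 7−2→G=2, 7−4→G=0, 7−5→G=2. Hits: 2.
Stack B: need g' = 2⊕3 = 1. Options: 11−1→G=1, 11−2→G=0, 11−4→G=1, 11−5→G=0. Hits: 2.

4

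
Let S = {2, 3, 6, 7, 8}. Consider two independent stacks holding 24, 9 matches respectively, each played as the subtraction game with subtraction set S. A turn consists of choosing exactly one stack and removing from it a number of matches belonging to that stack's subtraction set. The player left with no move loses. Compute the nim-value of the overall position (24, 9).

All stacks use S = {2, 3, 6, 7, 8}:
G(0) = 0
G(1) = mex{} = 0
G(2) = mex{0} = 1
G(3) = mex{0,0} = 1
G(4) = mex{1,0} = 2
G(5) = mex{1,1} = 0
G(6) = mex{2,1,0} = 3
G(7) = mex{0,2,0,0} = 1
G(8) = mex{3,0,1,0,0} = 2
G(9) = mex{1,3,1,1,0} = 2
G(10) = mex{2,1,2,1,1} = 0
G(11) = mex{2,2,0,2,1} = 3
G(12) = mex{0,2,3,0,2} = 1
G(13) = mex{3,0,1,3,0} = 2
G(14) = mex{1,3,2,1,3} = 0
G(15) = mex{2,1,2,2,1} = 0
G(16) = mex{0,2,0,2,2} = 1
G(17) = mex{0,0,3,0,2} = 1
G(18) = mex{1,0,1,3,0} = 2
G(19) = mex{1,1,2,1,3} = 0
G(20) = mex{2,1,0,2,1} = 3
G(21) = mex{0,2,0,0,2} = 1
G(22) = mex{3,0,1,0,0} = 2
G(23) = mex{1,3,1,1,0} = 2
G(24) = mex{2,1,2,1,1} = 0
Stack A: G(24) = 0.
Stack B: G(9) = 2.
Combined Grundy value = 0 ⊕ 2 = 2.

2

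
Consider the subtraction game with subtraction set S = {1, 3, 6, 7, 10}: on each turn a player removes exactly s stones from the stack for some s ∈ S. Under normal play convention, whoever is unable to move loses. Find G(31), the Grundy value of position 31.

G(0) = 0
G(1) = mex{0} = 1
G(2) = mex{1} = 0
G(3) = mex{0,0} = 1
G(4) = mex{1,1} = 0
G(5) = mex{0,0} = 1
G(6) = mex{1,1,0} = 2
G(7) = mex{2,0,1,0} = 3
G(8) = mex{3,1,0,1} = 2
G(9) = mex{2,2,1,0} = 3
G(10) = mex{3,3,0,1,0} = 2
G(11) = mex{2,2,1,0,1} = 3
G(12) = mex{3,3,2,1,0} = 4
G(13) = mex{4,2,3,2,1} = 0
G(14) = mex{0,3,2,3,0} = 1
G(15) = mex{1,4,3,2,1} = 0
G(16) = mex{0,0,2,3,2} = 1
G(17) = mex{1,1,3,2,3} = 0
G(18) = mex{0,0,4,3,2} = 1
G(19) = mex{1,1,0,4,3} = 2
G(20) = mex{2,0,1,0,2} = 3
G(21) = mex{3,1,0,1,3} = 2
G(22) = mex{2,2,1,0,4} = 3
G(23) = mex{3,3,0,1,0} = 2
G(24) = mex{2,2,1,0,1} = 3
G(25) = mex{3,3,2,1,0} = 4
G(26) = mex{4,2,3,2,1} = 0
G(27) = mex{0,3,2,3,0} = 1
G(28) = mex{1,4,3,2,1} = 0
G(29) = mex{0,0,2,3,2} = 1
G(30) = mex{1,1,3,2,3} = 0
G(31) = mex{0,0,4,3,2} = 1

1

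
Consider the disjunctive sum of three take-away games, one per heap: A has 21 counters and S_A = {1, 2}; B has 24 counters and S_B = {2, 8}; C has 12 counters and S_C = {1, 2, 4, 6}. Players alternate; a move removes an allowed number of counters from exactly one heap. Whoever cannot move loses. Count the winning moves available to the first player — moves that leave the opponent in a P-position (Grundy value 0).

Heap A, S = {1, 2}:
n :  0  1  2  3  4  5  6  7  8  9 10 11 12 13 14 15 16 17 18 19 20 21
G :  0  1  2  0  1  2  0  1  2  0  1  2  0  1  2  0  1  2  0  1  2  0
G_A(21) = 0.
Heap B, S = {2, 8}:
n :  0  1  2  3  4  5  6  7  8  9 10 11 12 13 14 15 16 17 18 19 20 21 22 23 24
G :  0  0  1  1  0  0  1  1  2  2  0  0  1  1  0  0  1  1  2  2  0  0  1  1  0
G_B(24) = 0.
Heap C, S = {1, 2, 4, 6}:
n :  0  1  2  3  4  5  6  7  8  9 10 11 12
G :  0  1  2  0  1  2  3  4  0  1  2  0  1
G_C(12) = 1.
Combined Grundy value = 0 ⊕ 0 ⊕ 1 = 1.
A winning move leaves total XOR = 0, i.e. changes one component's Grundy value g to g ⊕ X where X is the current total.
Heap A: need g' = 0⊕1 = 1. Options: 21−1→G=2, 21−2→G=1. Hits: 1.
Heap B: need g' = 0⊕1 = 1. Options: 24−2→G=1, 24−8→G=1. Hits: 2.
Heap C: need g' = 1⊕1 = 0. Options: 12−1→G=0, 12−2→G=2, 12−4→G=0, 12−6→G=3. Hits: 2.

5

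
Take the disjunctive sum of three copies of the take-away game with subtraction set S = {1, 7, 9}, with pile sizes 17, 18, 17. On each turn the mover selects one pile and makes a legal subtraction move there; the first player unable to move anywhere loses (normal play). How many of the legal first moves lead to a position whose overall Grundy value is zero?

All piles use S = {1, 7, 9}:
G(0) = 0
G(1) = mex{0} = 1
G(2) = mex{1} = 0
G(3) = mex{0} = 1
G(4) = mex{1} = 0
G(5) = mex{0} = 1
G(6) = mex{1} = 0
G(7) = mex{0,0} = 1
G(8) = mex{1,1} = 0
G(9) = mex{0,0,0} = 1
G(10) = mex{1,1,1} = 0
G(11) = mex{0,0,0} = 1
G(12) = mex{1,1,1} = 0
G(13) = mex{0,0,0} = 1
G(14) = mex{1,1,1} = 0
G(15) = mex{0,0,0} = 1
G(16) = mex{1,1,1} = 0
G(17) = mex{0,0,0} = 1
G(18) = mex{1,1,1} = 0
Pile A: G(17) = 1.
Pile B: G(18) = 0.
Pile C: G(17) = 1.
Combined Grundy value = 1 ⊕ 0 ⊕ 1 = 0.
A winning move leaves total XOR = 0, i.e. changes one component's Grundy value g to g ⊕ X where X is the current total.
Pile A: target g' = 1⊕0 = 1, but every legal move changes the Grundy value (mex property), so 0 moves.
Pile B: target g' = 0⊕0 = 0, but every legal move changes the Grundy value (mex property), so 0 moves.
Pile C: target g' = 1⊕0 = 1, but every legal move changes the Grundy value (mex property), so 0 moves.

0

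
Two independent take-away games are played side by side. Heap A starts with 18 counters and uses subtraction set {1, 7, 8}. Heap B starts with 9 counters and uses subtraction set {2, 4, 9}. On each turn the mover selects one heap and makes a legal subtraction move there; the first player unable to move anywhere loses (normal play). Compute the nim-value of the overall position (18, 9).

Heap A, S = {1, 7, 8}:
G(0) = 0
G(1) = mex{0} = 1
G(2) = mex{1} = 0
G(3) = mex{0} = 1
G(4) = mex{1} = 0
G(5) = mex{0} = 1
G(6) = mex{1} = 0
G(7) = mex{0,0} = 1
G(8) = mex{1,1,0} = 2
G(9) = mex{2,0,1} = 3
G(10) = mex{3,1,0} = 2
G(11) = mex{2,0,1} = 3
G(12) = mex{3,1,0} = 2
G(13) = mex{2,0,1} = 3
G(14) = mex{3,1,0} = 2
G(15) = mex{2,2,1} = 0
G(16) = mex{0,3,2} = 1
G(17) = mex{1,2,3} = 0
G(18) = mex{0,3,2} = 1
G_A(18) = 1.
Heap B, S = {2, 4, 9}:
G(0) = 0
G(1) = mex{} = 0
G(2) = mex{0} = 1
G(3) = mex{0} = 1
G(4) = mex{1,0} = 2
G(5) = mex{1,0} = 2
G(6) = mex{2,1} = 0
G(7) = mex{2,1} = 0
G(8) = mex{0,2} = 1
G(9) = mex{0,2,0} = 1
G_B(9) = 1.
Combined Grundy value = 1 ⊕ 1 = 0.

0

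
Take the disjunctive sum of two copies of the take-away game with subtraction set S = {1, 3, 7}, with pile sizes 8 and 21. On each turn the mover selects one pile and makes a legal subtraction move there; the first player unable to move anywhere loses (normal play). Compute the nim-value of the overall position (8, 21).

1

All piles use S = {1, 3, 7}:
G(0) = 0
G(1) = mex{0} = 1
G(2) = mex{1} = 0
G(3) = mex{0,0} = 1
G(4) = mex{1,1} = 0
G(5) = mex{0,0} = 1
G(6) = mex{1,1} = 0
G(7) = mex{0,0,0} = 1
G(8) = mex{1,1,1} = 0
G(9) = mex{0,0,0} = 1
G(10) = mex{1,1,1} = 0
G(11) = mex{0,0,0} = 1
G(12) = mex{1,1,1} = 0
G(13) = mex{0,0,0} = 1
G(14) = mex{1,1,1} = 0
G(15) = mex{0,0,0} = 1
G(16) = mex{1,1,1} = 0
G(17) = mex{0,0,0} = 1
G(18) = mex{1,1,1} = 0
G(19) = mex{0,0,0} = 1
G(20) = mex{1,1,1} = 0
G(21) = mex{0,0,0} = 1
Pile A: G(8) = 0.
Pile B: G(21) = 1.
Combined Grundy value = 0 ⊕ 1 = 1.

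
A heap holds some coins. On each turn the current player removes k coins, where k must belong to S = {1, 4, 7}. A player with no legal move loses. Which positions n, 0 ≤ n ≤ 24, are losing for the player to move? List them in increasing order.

0, 2, 5, 8, 10, 13, 16, 18, 21, 24

G(0) = 0
G(1) = mex{0} = 1
G(2) = mex{1} = 0
G(3) = mex{0} = 1
G(4) = mex{1,0} = 2
G(5) = mex{2,1} = 0
G(6) = mex{0,0} = 1
G(7) = mex{1,1,0} = 2
G(8) = mex{2,2,1} = 0
G(9) = mex{0,0,0} = 1
G(10) = mex{1,1,1} = 0
G(11) = mex{0,2,2} = 1
G(12) = mex{1,0,0} = 2
G(13) = mex{2,1,1} = 0
G(14) = mex{0,0,2} = 1
G(15) = mex{1,1,0} = 2
G(16) = mex{2,2,1} = 0
G(17) = mex{0,0,0} = 1
G(18) = mex{1,1,1} = 0
G(19) = mex{0,2,2} = 1
G(20) = mex{1,0,0} = 2
G(21) = mex{2,1,1} = 0
G(22) = mex{0,0,2} = 1
G(23) = mex{1,1,0} = 2
G(24) = mex{2,2,1} = 0
P-positions are exactly the n with G(n) = 0.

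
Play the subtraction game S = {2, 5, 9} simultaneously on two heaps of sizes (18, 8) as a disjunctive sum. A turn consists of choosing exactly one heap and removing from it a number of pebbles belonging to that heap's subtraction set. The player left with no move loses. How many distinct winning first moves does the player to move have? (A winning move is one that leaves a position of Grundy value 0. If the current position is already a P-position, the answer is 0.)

0

All heaps use S = {2, 5, 9}:
G(0) = 0
G(1) = mex{} = 0
G(2) = mex{0} = 1
G(3) = mex{0} = 1
G(4) = mex{1} = 0
G(5) = mex{1,0} = 2
G(6) = mex{0,0} = 1
G(7) = mex{2,1} = 0
G(8) = mex{1,1} = 0
G(9) = mex{0,0,0} = 1
G(10) = mex{0,2,0} = 1
G(11) = mex{1,1,1} = 0
G(12) = mex{1,0,1} = 2
G(13) = mex{0,0,0} = 1
G(14) = mex{2,1,2} = 0
G(15) = mex{1,1,1} = 0
G(16) = mex{0,0,0} = 1
G(17) = mex{0,2,0} = 1
G(18) = mex{1,1,1} = 0
Heap A: G(18) = 0.
Heap B: G(8) = 0.
Combined Grundy value = 0 ⊕ 0 = 0.
A winning move leaves total XOR = 0, i.e. changes one component's Grundy value g to g ⊕ X where X is the current total.
Heap A: target g' = 0⊕0 = 0, but every legal move changes the Grundy value (mex property), so 0 moves.
Heap B: target g' = 0⊕0 = 0, but every legal move changes the Grundy value (mex property), so 0 moves.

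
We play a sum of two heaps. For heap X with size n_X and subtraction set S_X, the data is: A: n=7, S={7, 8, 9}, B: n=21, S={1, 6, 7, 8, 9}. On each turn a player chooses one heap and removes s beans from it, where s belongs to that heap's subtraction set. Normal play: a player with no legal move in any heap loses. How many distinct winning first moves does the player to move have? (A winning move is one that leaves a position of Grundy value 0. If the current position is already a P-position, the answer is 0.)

1

Heap A, S = {7, 8, 9}:
n : 0 1 2 3 4 5 6 7
G : 0 0 0 0 0 0 0 1
G_A(7) = 1.
Heap B, S = {1, 6, 7, 8, 9}:
n :  0  1  2  3  4  5  6  7  8  9 10 11 12 13 14 15 16 17 18 19 20 21
G :  0  1  0  1  0  1  2  3  2  3  2  3  4  5  0  1  0  1  0  1  2  3
G_B(21) = 3.
Combined Grundy value = 1 ⊕ 3 = 2.
A winning move leaves total XOR = 0, i.e. changes one component's Grundy value g to g ⊕ X where X is the current total.
Heap A: need g' = 1⊕2 = 3. Options: 7−7→G=0. Hits: 0.
Heap B: need g' = 3⊕2 = 1. Options: 21−1→G=2, 21−6→G=1, 21−7→G=0, 21−8→G=5, 21−9→G=4. Hits: 1.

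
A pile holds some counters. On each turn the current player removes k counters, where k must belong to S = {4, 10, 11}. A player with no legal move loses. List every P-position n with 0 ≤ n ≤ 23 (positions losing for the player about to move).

n :  0  1  2  3  4  5  6  7  8  9 10 11 12 13 14 15 16 17 18 19 20 21 22 23
G :  0  0  0  0  1  1  1  1  0  0  2  2  1  1  3  0  0  0  2  1  1  1  0  0
P-positions are exactly the n with G(n) = 0.

0, 1, 2, 3, 8, 9, 15, 16, 17, 22, 23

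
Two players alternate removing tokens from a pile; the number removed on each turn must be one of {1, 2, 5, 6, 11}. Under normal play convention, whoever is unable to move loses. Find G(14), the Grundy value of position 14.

n :  0  1  2  3  4  5  6  7  8  9 10 11 12 13 14
G :  0  1  2  0  1  2  3  0  1  2  0  1  2  3  4

4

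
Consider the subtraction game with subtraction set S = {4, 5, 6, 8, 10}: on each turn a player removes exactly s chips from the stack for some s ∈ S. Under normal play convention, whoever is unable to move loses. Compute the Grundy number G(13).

3

G(0) = 0
G(1) = mex{} = 0
G(2) = mex{} = 0
G(3) = mex{} = 0
G(4) = mex{0} = 1
G(5) = mex{0,0} = 1
G(6) = mex{0,0,0} = 1
G(7) = mex{0,0,0} = 1
G(8) = mex{1,0,0,0} = 2
G(9) = mex{1,1,0,0} = 2
G(10) = mex{1,1,1,0,0} = 2
G(11) = mex{1,1,1,0,0} = 2
G(12) = mex{2,1,1,1,0} = 3
G(13) = mex{2,2,1,1,0} = 3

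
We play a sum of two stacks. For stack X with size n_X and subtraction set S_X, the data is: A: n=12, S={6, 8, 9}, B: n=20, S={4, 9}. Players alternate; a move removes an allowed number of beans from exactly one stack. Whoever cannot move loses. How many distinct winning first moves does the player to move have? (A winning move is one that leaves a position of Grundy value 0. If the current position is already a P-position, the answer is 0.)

2

Stack A, S = {6, 8, 9}:
n :  0  1  2  3  4  5  6  7  8  9 10 11 12
G :  0  0  0  0  0  0  1  1  1  1  1  1  2
G_A(12) = 2.
Stack B, S = {4, 9}:
G(0) = 0
G(1) = mex{} = 0
G(2) = mex{} = 0
G(3) = mex{} = 0
G(4) = mex{0} = 1
G(5) = mex{0} = 1
G(6) = mex{0} = 1
G(7) = mex{0} = 1
G(8) = mex{1} = 0
G(9) = mex{1,0} = 2
G(10) = mex{1,0} = 2
G(11) = mex{1,0} = 2
G(12) = mex{0,0} = 1
G(13) = mex{2,1} = 0
G(14) = mex{2,1} = 0
G(15) = mex{2,1} = 0
G(16) = mex{1,1} = 0
G(17) = mex{0,0} = 1
G(18) = mex{0,2} = 1
G(19) = mex{0,2} = 1
G(20) = mex{0,2} = 1
G_B(20) = 1.
Combined Grundy value = 2 ⊕ 1 = 3.
A winning move leaves total XOR = 0, i.e. changes one component's Grundy value g to g ⊕ X where X is the current total.
Stack A: need g' = 2⊕3 = 1. Options: 12−6→G=1, 12−8→G=0, 12−9→G=0. Hits: 1.
Stack B: need g' = 1⊕3 = 2. Options: 20−4→G=0, 20−9→G=2. Hits: 1.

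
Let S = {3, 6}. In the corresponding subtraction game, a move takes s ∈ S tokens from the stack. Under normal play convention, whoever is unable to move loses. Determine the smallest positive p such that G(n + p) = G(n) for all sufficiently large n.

n :  0  1  2  3  4  5  6  7  8  9 10 11 12 13 14 15 16 17 18 19
G :  0  0  0  1  1  1  2  2  2  0  0  0  1  1  1  2  2  2  0  0
G(n+9) = G(n) holds for n = 0,…,5 (a full window of length max(S) = 6), so the sequence is purely periodic with period 9.

9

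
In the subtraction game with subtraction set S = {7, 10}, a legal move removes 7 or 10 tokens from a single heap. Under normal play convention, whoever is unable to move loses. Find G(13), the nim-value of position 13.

1

G(0) = 0
G(1) = mex{} = 0
G(2) = mex{} = 0
G(3) = mex{} = 0
G(4) = mex{} = 0
G(5) = mex{} = 0
G(6) = mex{} = 0
G(7) = mex{0} = 1
G(8) = mex{0} = 1
G(9) = mex{0} = 1
G(10) = mex{0,0} = 1
G(11) = mex{0,0} = 1
G(12) = mex{0,0} = 1
G(13) = mex{0,0} = 1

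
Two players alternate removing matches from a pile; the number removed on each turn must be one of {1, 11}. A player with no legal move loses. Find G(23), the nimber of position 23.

n :  0  1  2  3  4  5  6  7  8  9 10 11 12 13 14 15 16 17 18 19 20 21 22 23
G :  0  1  0  1  0  1  0  1  0  1  0  1  0  1  0  1  0  1  0  1  0  1  0  1

1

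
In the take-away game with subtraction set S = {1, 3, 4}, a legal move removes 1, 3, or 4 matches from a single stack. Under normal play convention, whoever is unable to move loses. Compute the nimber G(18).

2

n :  0  1  2  3  4  5  6  7  8  9 10 11 12 13 14 15 16 17 18
G :  0  1  0  1  2  3  2  0  1  0  1  2  3  2  0  1  0  1  2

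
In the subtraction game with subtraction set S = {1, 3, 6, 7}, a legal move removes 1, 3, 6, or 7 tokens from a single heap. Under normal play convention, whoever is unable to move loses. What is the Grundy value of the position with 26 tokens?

0

n :  0  1  2  3  4  5  6  7  8  9 10 11 12 13 14 15 16 17 18 19 20 21 22 23 24 25 26
G :  0  1  0  1  0  1  2  3  2  3  2  3  0  1  0  1  0  1  2  3  2  3  2  3  0  1  0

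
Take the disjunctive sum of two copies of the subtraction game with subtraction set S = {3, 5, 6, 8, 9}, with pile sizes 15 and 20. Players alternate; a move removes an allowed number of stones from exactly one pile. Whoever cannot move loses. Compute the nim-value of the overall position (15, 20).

All piles use S = {3, 5, 6, 8, 9}:
n :  0  1  2  3  4  5  6  7  8  9 10 11 12 13 14 15 16 17 18 19 20
G :  0  0  0  1  1  1  2  2  2  3  3  3  0  0  0  1  1  1  2  2  2
Pile A: G(15) = 1.
Pile B: G(20) = 2.
Combined Grundy value = 1 ⊕ 2 = 3.

3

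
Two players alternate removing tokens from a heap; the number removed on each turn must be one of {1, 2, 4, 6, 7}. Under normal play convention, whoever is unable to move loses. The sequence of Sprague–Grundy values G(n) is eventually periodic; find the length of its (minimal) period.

8

n :  0  1  2  3  4  5  6  7  8  9 10 11 12 13 14 15 16 17
G :  0  1  2  0  1  2  3  4  0  1  2  0  1  2  3  4  0  1
G(n+8) = G(n) holds for n = 0,…,6 (a full window of length max(S) = 7), so the sequence is purely periodic with period 8.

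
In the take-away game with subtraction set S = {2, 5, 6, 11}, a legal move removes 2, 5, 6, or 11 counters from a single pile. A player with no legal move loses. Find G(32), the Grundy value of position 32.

G(0) = 0
G(1) = mex{} = 0
G(2) = mex{0} = 1
G(3) = mex{0} = 1
G(4) = mex{1} = 0
G(5) = mex{1,0} = 2
G(6) = mex{0,0,0} = 1
G(7) = mex{2,1,0} = 3
G(8) = mex{1,1,1} = 0
G(9) = mex{3,0,1} = 2
G(10) = mex{0,2,0} = 1
G(11) = mex{2,1,2,0} = 3
G(12) = mex{1,3,1,0} = 2
G(13) = mex{3,0,3,1} = 2
G(14) = mex{2,2,0,1} = 3
G(15) = mex{2,1,2,0} = 3
G(16) = mex{3,3,1,2} = 0
G(17) = mex{3,2,3,1} = 0
G(18) = mex{0,2,2,3} = 1
G(19) = mex{0,3,2,0} = 1
G(20) = mex{1,3,3,2} = 0
G(21) = mex{1,0,3,1} = 2
G(22) = mex{0,0,0,3} = 1
G(23) = mex{2,1,0,2} = 3
G(24) = mex{1,1,1,2} = 0
G(25) = mex{3,0,1,3} = 2
G(26) = mex{0,2,0,3} = 1
G(27) = mex{2,1,2,0} = 3
G(28) = mex{1,3,1,0} = 2
G(29) = mex{3,0,3,1} = 2
G(30) = mex{2,2,0,1} = 3
G(31) = mex{2,1,2,0} = 3
G(32) = mex{3,3,1,2} = 0

0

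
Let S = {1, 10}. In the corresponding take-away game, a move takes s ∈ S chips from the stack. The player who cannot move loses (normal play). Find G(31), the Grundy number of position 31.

1

n :  0  1  2  3  4  5  6  7  8  9 10 11 12 13 14 15 16 17 18 19 20 21 22 23 24 25 26 27 28 29 30 31
G :  0  1  0  1  0  1  0  1  0  1  2  0  1  0  1  0  1  0  1  0  1  2  0  1  0  1  0  1  0  1  0  1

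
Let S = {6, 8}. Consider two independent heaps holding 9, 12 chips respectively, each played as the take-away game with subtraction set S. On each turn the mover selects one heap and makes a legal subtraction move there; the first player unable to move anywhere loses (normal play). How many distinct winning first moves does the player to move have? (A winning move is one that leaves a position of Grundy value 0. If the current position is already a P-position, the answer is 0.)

All heaps use S = {6, 8}:
n :  0  1  2  3  4  5  6  7  8  9 10 11 12
G :  0  0  0  0  0  0  1  1  1  1  1  1  2
Heap A: G(9) = 1.
Heap B: G(12) = 2.
Combined Grundy value = 1 ⊕ 2 = 3.
A winning move leaves total XOR = 0, i.e. changes one component's Grundy value g to g ⊕ X where X is the current total.
Heap A: need g' = 1⊕3 = 2. Options: 9−6→G=0, 9−8→G=0. Hits: 0.
Heap B: need g' = 2⊕3 = 1. Options: 12−6→G=1, 12−8→G=0. Hits: 1.

1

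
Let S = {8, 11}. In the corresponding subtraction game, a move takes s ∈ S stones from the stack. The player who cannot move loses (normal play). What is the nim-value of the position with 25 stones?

n :  0  1  2  3  4  5  6  7  8  9 10 11 12 13 14 15 16 17 18 19 20 21 22 23 24 25
G :  0  0  0  0  0  0  0  0  1  1  1  1  1  1  1  1  2  2  2  0  0  0  0  0  0  0

0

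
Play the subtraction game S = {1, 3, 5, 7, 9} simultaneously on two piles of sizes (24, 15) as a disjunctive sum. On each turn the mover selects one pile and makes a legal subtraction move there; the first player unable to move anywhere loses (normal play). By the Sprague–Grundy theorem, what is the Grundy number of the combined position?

1

All piles use S = {1, 3, 5, 7, 9}:
G(0) = 0
G(1) = mex{0} = 1
G(2) = mex{1} = 0
G(3) = mex{0,0} = 1
G(4) = mex{1,1} = 0
G(5) = mex{0,0,0} = 1
G(6) = mex{1,1,1} = 0
G(7) = mex{0,0,0,0} = 1
G(8) = mex{1,1,1,1} = 0
G(9) = mex{0,0,0,0,0} = 1
G(10) = mex{1,1,1,1,1} = 0
G(11) = mex{0,0,0,0,0} = 1
G(12) = mex{1,1,1,1,1} = 0
G(13) = mex{0,0,0,0,0} = 1
G(14) = mex{1,1,1,1,1} = 0
G(15) = mex{0,0,0,0,0} = 1
G(16) = mex{1,1,1,1,1} = 0
G(17) = mex{0,0,0,0,0} = 1
G(18) = mex{1,1,1,1,1} = 0
G(19) = mex{0,0,0,0,0} = 1
G(20) = mex{1,1,1,1,1} = 0
G(21) = mex{0,0,0,0,0} = 1
G(22) = mex{1,1,1,1,1} = 0
G(23) = mex{0,0,0,0,0} = 1
G(24) = mex{1,1,1,1,1} = 0
Pile A: G(24) = 0.
Pile B: G(15) = 1.
Combined Grundy value = 0 ⊕ 1 = 1.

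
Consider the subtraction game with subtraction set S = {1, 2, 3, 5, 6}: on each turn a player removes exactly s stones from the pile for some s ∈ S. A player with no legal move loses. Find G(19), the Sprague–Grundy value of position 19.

n :  0  1  2  3  4  5  6  7  8  9 10 11 12 13 14 15 16 17 18 19
G :  0  1  2  3  0  1  2  3  0  1  2  3  0  1  2  3  0  1  2  3

3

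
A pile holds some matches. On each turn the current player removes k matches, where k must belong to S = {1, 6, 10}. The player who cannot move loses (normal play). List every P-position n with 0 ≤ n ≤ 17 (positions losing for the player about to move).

G(0) = 0
G(1) = mex{0} = 1
G(2) = mex{1} = 0
G(3) = mex{0} = 1
G(4) = mex{1} = 0
G(5) = mex{0} = 1
G(6) = mex{1,0} = 2
G(7) = mex{2,1} = 0
G(8) = mex{0,0} = 1
G(9) = mex{1,1} = 0
G(10) = mex{0,0,0} = 1
G(11) = mex{1,1,1} = 0
G(12) = mex{0,2,0} = 1
G(13) = mex{1,0,1} = 2
G(14) = mex{2,1,0} = 3
G(15) = mex{3,0,1} = 2
G(16) = mex{2,1,2} = 0
G(17) = mex{0,0,0} = 1
P-positions are exactly the n with G(n) = 0.

0, 2, 4, 7, 9, 11, 16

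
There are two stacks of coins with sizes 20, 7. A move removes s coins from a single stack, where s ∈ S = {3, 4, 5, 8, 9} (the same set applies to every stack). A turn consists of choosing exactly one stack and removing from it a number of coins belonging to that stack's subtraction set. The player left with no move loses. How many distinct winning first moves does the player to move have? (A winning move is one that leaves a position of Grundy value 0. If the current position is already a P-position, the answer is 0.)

All stacks use S = {3, 4, 5, 8, 9}:
G(0) = 0
G(1) = mex{} = 0
G(2) = mex{} = 0
G(3) = mex{0} = 1
G(4) = mex{0,0} = 1
G(5) = mex{0,0,0} = 1
G(6) = mex{1,0,0} = 2
G(7) = mex{1,1,0} = 2
G(8) = mex{1,1,1,0} = 2
G(9) = mex{2,1,1,0,0} = 3
G(10) = mex{2,2,1,0,0} = 3
G(11) = mex{2,2,2,1,0} = 3
G(12) = mex{3,2,2,1,1} = 0
G(13) = mex{3,3,2,1,1} = 0
G(14) = mex{3,3,3,2,1} = 0
G(15) = mex{0,3,3,2,2} = 1
G(16) = mex{0,0,3,2,2} = 1
G(17) = mex{0,0,0,3,2} = 1
G(18) = mex{1,0,0,3,3} = 2
G(19) = mex{1,1,0,3,3} = 2
G(20) = mex{1,1,1,0,3} = 2
Stack A: G(20) = 2.
Stack B: G(7) = 2.
Combined Grundy value = 2 ⊕ 2 = 0.
A winning move leaves total XOR = 0, i.e. changes one component's Grundy value g to g ⊕ X where X is the current total.
Stack A: target g' = 2⊕0 = 2, but every legal move changes the Grundy value (mex property), so 0 moves.
Stack B: target g' = 2⊕0 = 2, but every legal move changes the Grundy value (mex property), so 0 moves.

0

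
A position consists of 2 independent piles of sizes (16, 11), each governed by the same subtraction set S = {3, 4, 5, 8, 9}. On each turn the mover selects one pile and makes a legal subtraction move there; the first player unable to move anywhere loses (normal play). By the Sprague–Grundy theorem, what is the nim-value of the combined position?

2

All piles use S = {3, 4, 5, 8, 9}:
n :  0  1  2  3  4  5  6  7  8  9 10 11 12 13 14 15 16
G :  0  0  0  1  1  1  2  2  2  3  3  3  0  0  0  1  1
Pile A: G(16) = 1.
Pile B: G(11) = 3.
Combined Grundy value = 1 ⊕ 3 = 2.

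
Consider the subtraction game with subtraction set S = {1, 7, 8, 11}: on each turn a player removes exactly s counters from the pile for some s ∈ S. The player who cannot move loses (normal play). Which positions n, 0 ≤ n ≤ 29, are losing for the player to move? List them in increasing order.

n :  0  1  2  3  4  5  6  7  8  9 10 11 12 13 14 15 16 17 18 19 20 21 22 23 24 25 26 27 28 29
G :  0  1  0  1  0  1  0  1  2  3  2  3  2  3  2  3  0  1  0  1  0  1  0  1  2  3  2  3  2  3
P-positions are exactly the n with G(n) = 0.

0, 2, 4, 6, 16, 18, 20, 22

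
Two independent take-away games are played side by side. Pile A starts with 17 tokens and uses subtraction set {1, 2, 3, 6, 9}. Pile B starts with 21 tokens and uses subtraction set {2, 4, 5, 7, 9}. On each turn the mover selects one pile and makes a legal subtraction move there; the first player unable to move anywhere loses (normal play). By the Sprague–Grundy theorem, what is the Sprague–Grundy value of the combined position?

4

Pile A, S = {1, 2, 3, 6, 9}:
G(0) = 0
G(1) = mex{0} = 1
G(2) = mex{1,0} = 2
G(3) = mex{2,1,0} = 3
G(4) = mex{3,2,1} = 0
G(5) = mex{0,3,2} = 1
G(6) = mex{1,0,3,0} = 2
G(7) = mex{2,1,0,1} = 3
G(8) = mex{3,2,1,2} = 0
G(9) = mex{0,3,2,3,0} = 1
G(10) = mex{1,0,3,0,1} = 2
G(11) = mex{2,1,0,1,2} = 3
G(12) = mex{3,2,1,2,3} = 0
G(13) = mex{0,3,2,3,0} = 1
G(14) = mex{1,0,3,0,1} = 2
G(15) = mex{2,1,0,1,2} = 3
G(16) = mex{3,2,1,2,3} = 0
G(17) = mex{0,3,2,3,0} = 1
G_A(17) = 1.
Pile B, S = {2, 4, 5, 7, 9}:
G(0) = 0
G(1) = mex{} = 0
G(2) = mex{0} = 1
G(3) = mex{0} = 1
G(4) = mex{1,0} = 2
G(5) = mex{1,0,0} = 2
G(6) = mex{2,1,0} = 3
G(7) = mex{2,1,1,0} = 3
G(8) = mex{3,2,1,0} = 4
G(9) = mex{3,2,2,1,0} = 4
G(10) = mex{4,3,2,1,0} = 5
G(11) = mex{4,3,3,2,1} = 0
G(12) = mex{5,4,3,2,1} = 0
G(13) = mex{0,4,4,3,2} = 1
G(14) = mex{0,5,4,3,2} = 1
G(15) = mex{1,0,5,4,3} = 2
G(16) = mex{1,0,0,4,3} = 2
G(17) = mex{2,1,0,5,4} = 3
G(18) = mex{2,1,1,0,4} = 3
G(19) = mex{3,2,1,0,5} = 4
G(20) = mex{3,2,2,1,0} = 4
G(21) = mex{4,3,2,1,0} = 5
G_B(21) = 5.
Combined Grundy value = 1 ⊕ 5 = 4.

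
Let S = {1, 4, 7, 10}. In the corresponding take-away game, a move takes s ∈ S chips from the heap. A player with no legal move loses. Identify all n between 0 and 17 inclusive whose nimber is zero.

G(0) = 0
G(1) = mex{0} = 1
G(2) = mex{1} = 0
G(3) = mex{0} = 1
G(4) = mex{1,0} = 2
G(5) = mex{2,1} = 0
G(6) = mex{0,0} = 1
G(7) = mex{1,1,0} = 2
G(8) = mex{2,2,1} = 0
G(9) = mex{0,0,0} = 1
G(10) = mex{1,1,1,0} = 2
G(11) = mex{2,2,2,1} = 0
G(12) = mex{0,0,0,0} = 1
G(13) = mex{1,1,1,1} = 0
G(14) = mex{0,2,2,2} = 1
G(15) = mex{1,0,0,0} = 2
G(16) = mex{2,1,1,1} = 0
G(17) = mex{0,0,2,2} = 1
P-positions are exactly the n with G(n) = 0.

0, 2, 5, 8, 11, 13, 16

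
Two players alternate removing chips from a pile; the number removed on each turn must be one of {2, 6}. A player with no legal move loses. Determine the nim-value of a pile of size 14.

n :  0  1  2  3  4  5  6  7  8  9 10 11 12 13 14
G :  0  0  1  1  0  0  1  1  0  0  1  1  0  0  1

1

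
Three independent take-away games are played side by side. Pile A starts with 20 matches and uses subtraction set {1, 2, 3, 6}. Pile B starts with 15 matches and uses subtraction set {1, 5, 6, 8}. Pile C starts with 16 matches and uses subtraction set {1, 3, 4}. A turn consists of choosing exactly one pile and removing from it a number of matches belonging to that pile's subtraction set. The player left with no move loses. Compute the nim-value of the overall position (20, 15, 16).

Pile A, S = {1, 2, 3, 6}:
n :  0  1  2  3  4  5  6  7  8  9 10 11 12 13 14 15 16 17 18 19 20
G :  0  1  2  3  0  1  2  3  0  1  2  3  0  1  2  3  0  1  2  3  0
G_A(20) = 0.
Pile B, S = {1, 5, 6, 8}:
n :  0  1  2  3  4  5  6  7  8  9 10 11 12 13 14 15
G :  0  1  0  1  0  1  2  3  2  3  2  0  1  0  1  0
G_B(15) = 0.
Pile C, S = {1, 3, 4}:
G(0) = 0
G(1) = mex{0} = 1
G(2) = mex{1} = 0
G(3) = mex{0,0} = 1
G(4) = mex{1,1,0} = 2
G(5) = mex{2,0,1} = 3
G(6) = mex{3,1,0} = 2
G(7) = mex{2,2,1} = 0
G(8) = mex{0,3,2} = 1
G(9) = mex{1,2,3} = 0
G(10) = mex{0,0,2} = 1
G(11) = mex{1,1,0} = 2
G(12) = mex{2,0,1} = 3
G(13) = mex{3,1,0} = 2
G(14) = mex{2,2,1} = 0
G(15) = mex{0,3,2} = 1
G(16) = mex{1,2,3} = 0
G_C(16) = 0.
Combined Grundy value = 0 ⊕ 0 ⊕ 0 = 0.

0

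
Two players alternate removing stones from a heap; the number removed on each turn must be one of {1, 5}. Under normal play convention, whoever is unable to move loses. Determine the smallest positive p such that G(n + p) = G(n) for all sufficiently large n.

2

n :  0  1  2  3  4  5  6  7  8  9 10 11 12 13 14
G :  0  1  0  1  0  1  0  1  0  1  0  1  0  1  0
G(n+2) = G(n) holds for n = 0,…,4 (a full window of length max(S) = 5), so the sequence is purely periodic with period 2.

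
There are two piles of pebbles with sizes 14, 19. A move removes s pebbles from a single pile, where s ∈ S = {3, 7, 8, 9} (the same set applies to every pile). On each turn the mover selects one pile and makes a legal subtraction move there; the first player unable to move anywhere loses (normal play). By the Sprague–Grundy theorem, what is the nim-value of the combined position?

5

All piles use S = {3, 7, 8, 9}:
G(0) = 0
G(1) = mex{} = 0
G(2) = mex{} = 0
G(3) = mex{0} = 1
G(4) = mex{0} = 1
G(5) = mex{0} = 1
G(6) = mex{1} = 0
G(7) = mex{1,0} = 2
G(8) = mex{1,0,0} = 2
G(9) = mex{0,0,0,0} = 1
G(10) = mex{2,1,0,0} = 3
G(11) = mex{2,1,1,0} = 3
G(12) = mex{1,1,1,1} = 0
G(13) = mex{3,0,1,1} = 2
G(14) = mex{3,2,0,1} = 4
G(15) = mex{0,2,2,0} = 1
G(16) = mex{2,1,2,2} = 0
G(17) = mex{4,3,1,2} = 0
G(18) = mex{1,3,3,1} = 0
G(19) = mex{0,0,3,3} = 1
Pile A: G(14) = 4.
Pile B: G(19) = 1.
Combined Grundy value = 4 ⊕ 1 = 5.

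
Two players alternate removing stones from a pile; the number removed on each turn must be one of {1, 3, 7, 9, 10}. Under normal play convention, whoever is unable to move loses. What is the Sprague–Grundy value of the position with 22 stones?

n :  0  1  2  3  4  5  6  7  8  9 10 11 12 13 14 15 16 17 18 19 20 21 22
G :  0  1  0  1  0  1  0  1  0  1  2  3  2  3  2  3  2  3  2  0  1  0  1

1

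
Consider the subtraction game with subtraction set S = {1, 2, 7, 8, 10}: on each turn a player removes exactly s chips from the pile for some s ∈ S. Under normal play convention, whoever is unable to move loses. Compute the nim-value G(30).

n :  0  1  2  3  4  5  6  7  8  9 10 11 12 13 14 15 16 17 18 19 20 21 22 23 24 25 26 27 28 29 30
G :  0  1  2  0  1  2  0  1  2  0  1  2  0  1  2  0  1  2  0  1  2  0  1  2  0  1  2  0  1  2  0

0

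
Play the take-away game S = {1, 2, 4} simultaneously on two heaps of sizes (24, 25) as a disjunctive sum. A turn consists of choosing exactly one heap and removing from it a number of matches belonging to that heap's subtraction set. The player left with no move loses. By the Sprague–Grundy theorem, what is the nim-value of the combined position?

All heaps use S = {1, 2, 4}:
n :  0  1  2  3  4  5  6  7  8  9 10 11 12 13 14 15 16 17 18 19 20 21 22 23 24 25
G :  0  1  2  0  1  2  0  1  2  0  1  2  0  1  2  0  1  2  0  1  2  0  1  2  0  1
Heap A: G(24) = 0.
Heap B: G(25) = 1.
Combined Grundy value = 0 ⊕ 1 = 1.

1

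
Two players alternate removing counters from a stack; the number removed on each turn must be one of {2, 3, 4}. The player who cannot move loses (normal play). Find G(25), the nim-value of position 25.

G(0) = 0
G(1) = mex{} = 0
G(2) = mex{0} = 1
G(3) = mex{0,0} = 1
G(4) = mex{1,0,0} = 2
G(5) = mex{1,1,0} = 2
G(6) = mex{2,1,1} = 0
G(7) = mex{2,2,1} = 0
G(8) = mex{0,2,2} = 1
G(9) = mex{0,0,2} = 1
G(10) = mex{1,0,0} = 2
G(11) = mex{1,1,0} = 2
G(12) = mex{2,1,1} = 0
G(13) = mex{2,2,1} = 0
G(14) = mex{0,2,2} = 1
G(15) = mex{0,0,2} = 1
G(16) = mex{1,0,0} = 2
G(17) = mex{1,1,0} = 2
G(18) = mex{2,1,1} = 0
G(19) = mex{2,2,1} = 0
G(20) = mex{0,2,2} = 1
G(21) = mex{0,0,2} = 1
G(22) = mex{1,0,0} = 2
G(23) = mex{1,1,0} = 2
G(24) = mex{2,1,1} = 0
G(25) = mex{2,2,1} = 0

0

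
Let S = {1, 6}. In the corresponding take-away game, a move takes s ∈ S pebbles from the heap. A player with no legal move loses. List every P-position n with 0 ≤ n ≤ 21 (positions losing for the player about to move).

0, 2, 4, 7, 9, 11, 14, 16, 18, 21

n :  0  1  2  3  4  5  6  7  8  9 10 11 12 13 14 15 16 17 18 19 20 21
G :  0  1  0  1  0  1  2  0  1  0  1  0  1  2  0  1  0  1  0  1  2  0
P-positions are exactly the n with G(n) = 0.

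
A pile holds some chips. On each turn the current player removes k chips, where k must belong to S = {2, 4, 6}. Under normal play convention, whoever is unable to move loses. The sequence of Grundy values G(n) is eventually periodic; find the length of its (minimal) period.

8

n :  0  1  2  3  4  5  6  7  8  9 10 11 12 13 14 15 16 17
G :  0  0  1  1  2  2  3  3  0  0  1  1  2  2  3  3  0  0
G(n+8) = G(n) holds for n = 0,…,5 (a full window of length max(S) = 6), so the sequence is purely periodic with period 8.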